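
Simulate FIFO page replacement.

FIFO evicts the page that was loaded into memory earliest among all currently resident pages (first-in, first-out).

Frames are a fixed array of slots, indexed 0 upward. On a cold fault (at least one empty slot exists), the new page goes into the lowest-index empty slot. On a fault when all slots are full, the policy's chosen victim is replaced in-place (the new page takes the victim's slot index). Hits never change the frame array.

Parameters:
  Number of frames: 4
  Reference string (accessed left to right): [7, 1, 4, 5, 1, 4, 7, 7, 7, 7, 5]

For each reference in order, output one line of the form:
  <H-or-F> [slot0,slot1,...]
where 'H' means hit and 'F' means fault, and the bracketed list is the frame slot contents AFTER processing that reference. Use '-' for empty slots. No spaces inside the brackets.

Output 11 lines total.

F [7,-,-,-]
F [7,1,-,-]
F [7,1,4,-]
F [7,1,4,5]
H [7,1,4,5]
H [7,1,4,5]
H [7,1,4,5]
H [7,1,4,5]
H [7,1,4,5]
H [7,1,4,5]
H [7,1,4,5]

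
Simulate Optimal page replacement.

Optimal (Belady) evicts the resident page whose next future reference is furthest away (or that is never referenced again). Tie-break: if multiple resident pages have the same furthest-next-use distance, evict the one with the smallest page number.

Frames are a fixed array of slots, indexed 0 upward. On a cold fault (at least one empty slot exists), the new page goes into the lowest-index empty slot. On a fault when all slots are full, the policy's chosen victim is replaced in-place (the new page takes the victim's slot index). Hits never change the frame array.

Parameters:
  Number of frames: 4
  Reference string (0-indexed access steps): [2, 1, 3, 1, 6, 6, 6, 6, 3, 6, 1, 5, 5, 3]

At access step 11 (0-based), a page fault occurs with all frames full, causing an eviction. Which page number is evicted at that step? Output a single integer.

Step 0: ref 2 -> FAULT, frames=[2,-,-,-]
Step 1: ref 1 -> FAULT, frames=[2,1,-,-]
Step 2: ref 3 -> FAULT, frames=[2,1,3,-]
Step 3: ref 1 -> HIT, frames=[2,1,3,-]
Step 4: ref 6 -> FAULT, frames=[2,1,3,6]
Step 5: ref 6 -> HIT, frames=[2,1,3,6]
Step 6: ref 6 -> HIT, frames=[2,1,3,6]
Step 7: ref 6 -> HIT, frames=[2,1,3,6]
Step 8: ref 3 -> HIT, frames=[2,1,3,6]
Step 9: ref 6 -> HIT, frames=[2,1,3,6]
Step 10: ref 1 -> HIT, frames=[2,1,3,6]
Step 11: ref 5 -> FAULT, evict 1, frames=[2,5,3,6]
At step 11: evicted page 1

Answer: 1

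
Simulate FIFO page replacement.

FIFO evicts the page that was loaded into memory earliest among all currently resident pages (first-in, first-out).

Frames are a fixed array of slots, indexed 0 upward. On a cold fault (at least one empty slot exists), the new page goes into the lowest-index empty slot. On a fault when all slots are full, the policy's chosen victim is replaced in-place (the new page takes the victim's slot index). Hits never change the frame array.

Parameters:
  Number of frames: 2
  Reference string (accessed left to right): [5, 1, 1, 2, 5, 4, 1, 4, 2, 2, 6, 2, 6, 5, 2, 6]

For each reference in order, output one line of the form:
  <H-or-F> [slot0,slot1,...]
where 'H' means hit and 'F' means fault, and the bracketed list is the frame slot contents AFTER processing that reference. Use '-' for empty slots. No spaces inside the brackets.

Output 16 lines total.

F [5,-]
F [5,1]
H [5,1]
F [2,1]
F [2,5]
F [4,5]
F [4,1]
H [4,1]
F [2,1]
H [2,1]
F [2,6]
H [2,6]
H [2,6]
F [5,6]
F [5,2]
F [6,2]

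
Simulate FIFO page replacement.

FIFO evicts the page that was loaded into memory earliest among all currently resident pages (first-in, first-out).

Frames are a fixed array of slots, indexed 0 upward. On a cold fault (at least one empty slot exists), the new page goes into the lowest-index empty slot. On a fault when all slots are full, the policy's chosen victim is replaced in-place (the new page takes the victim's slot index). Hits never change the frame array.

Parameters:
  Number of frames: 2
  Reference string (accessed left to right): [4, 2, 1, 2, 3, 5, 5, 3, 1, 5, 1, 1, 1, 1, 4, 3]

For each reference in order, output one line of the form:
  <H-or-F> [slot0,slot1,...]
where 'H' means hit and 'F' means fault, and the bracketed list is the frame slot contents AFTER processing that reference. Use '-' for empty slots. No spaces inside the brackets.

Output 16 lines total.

F [4,-]
F [4,2]
F [1,2]
H [1,2]
F [1,3]
F [5,3]
H [5,3]
H [5,3]
F [5,1]
H [5,1]
H [5,1]
H [5,1]
H [5,1]
H [5,1]
F [4,1]
F [4,3]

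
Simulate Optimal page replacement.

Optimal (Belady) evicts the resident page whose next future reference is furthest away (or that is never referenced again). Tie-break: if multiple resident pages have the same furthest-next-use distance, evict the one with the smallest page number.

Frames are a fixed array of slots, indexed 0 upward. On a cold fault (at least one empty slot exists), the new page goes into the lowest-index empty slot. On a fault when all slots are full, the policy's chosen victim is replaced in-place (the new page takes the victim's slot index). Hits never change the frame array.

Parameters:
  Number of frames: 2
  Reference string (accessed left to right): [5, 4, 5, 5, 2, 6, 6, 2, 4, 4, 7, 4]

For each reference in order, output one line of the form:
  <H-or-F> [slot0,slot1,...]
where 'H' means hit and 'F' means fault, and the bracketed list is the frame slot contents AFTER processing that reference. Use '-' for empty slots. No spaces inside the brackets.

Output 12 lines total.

F [5,-]
F [5,4]
H [5,4]
H [5,4]
F [2,4]
F [2,6]
H [2,6]
H [2,6]
F [4,6]
H [4,6]
F [4,7]
H [4,7]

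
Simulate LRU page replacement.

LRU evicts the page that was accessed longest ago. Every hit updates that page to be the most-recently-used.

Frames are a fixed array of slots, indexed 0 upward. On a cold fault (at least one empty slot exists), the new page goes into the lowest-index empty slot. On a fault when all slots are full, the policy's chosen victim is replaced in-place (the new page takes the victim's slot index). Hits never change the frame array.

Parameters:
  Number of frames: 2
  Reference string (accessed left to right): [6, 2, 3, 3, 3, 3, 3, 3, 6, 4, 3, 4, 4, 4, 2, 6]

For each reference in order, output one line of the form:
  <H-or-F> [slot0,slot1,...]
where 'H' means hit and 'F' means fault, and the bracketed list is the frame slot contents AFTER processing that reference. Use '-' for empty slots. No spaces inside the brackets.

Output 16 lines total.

F [6,-]
F [6,2]
F [3,2]
H [3,2]
H [3,2]
H [3,2]
H [3,2]
H [3,2]
F [3,6]
F [4,6]
F [4,3]
H [4,3]
H [4,3]
H [4,3]
F [4,2]
F [6,2]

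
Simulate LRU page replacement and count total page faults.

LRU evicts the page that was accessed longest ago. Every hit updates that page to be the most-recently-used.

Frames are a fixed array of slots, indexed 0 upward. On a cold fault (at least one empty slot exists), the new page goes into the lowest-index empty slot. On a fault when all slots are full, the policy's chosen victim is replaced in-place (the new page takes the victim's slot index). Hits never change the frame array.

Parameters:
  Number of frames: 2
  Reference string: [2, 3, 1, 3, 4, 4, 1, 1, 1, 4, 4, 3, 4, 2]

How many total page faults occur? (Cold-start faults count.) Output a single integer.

Answer: 7

Derivation:
Step 0: ref 2 → FAULT, frames=[2,-]
Step 1: ref 3 → FAULT, frames=[2,3]
Step 2: ref 1 → FAULT (evict 2), frames=[1,3]
Step 3: ref 3 → HIT, frames=[1,3]
Step 4: ref 4 → FAULT (evict 1), frames=[4,3]
Step 5: ref 4 → HIT, frames=[4,3]
Step 6: ref 1 → FAULT (evict 3), frames=[4,1]
Step 7: ref 1 → HIT, frames=[4,1]
Step 8: ref 1 → HIT, frames=[4,1]
Step 9: ref 4 → HIT, frames=[4,1]
Step 10: ref 4 → HIT, frames=[4,1]
Step 11: ref 3 → FAULT (evict 1), frames=[4,3]
Step 12: ref 4 → HIT, frames=[4,3]
Step 13: ref 2 → FAULT (evict 3), frames=[4,2]
Total faults: 7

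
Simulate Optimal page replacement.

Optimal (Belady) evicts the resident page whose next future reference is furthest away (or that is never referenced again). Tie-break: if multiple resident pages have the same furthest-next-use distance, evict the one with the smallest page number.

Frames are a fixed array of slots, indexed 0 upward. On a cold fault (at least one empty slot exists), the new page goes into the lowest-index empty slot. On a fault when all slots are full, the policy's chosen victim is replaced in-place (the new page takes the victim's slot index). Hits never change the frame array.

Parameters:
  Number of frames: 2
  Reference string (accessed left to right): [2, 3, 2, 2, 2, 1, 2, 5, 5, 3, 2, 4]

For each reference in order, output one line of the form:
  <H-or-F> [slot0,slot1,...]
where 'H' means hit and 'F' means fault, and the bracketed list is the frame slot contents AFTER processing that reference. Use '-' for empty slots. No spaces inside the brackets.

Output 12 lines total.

F [2,-]
F [2,3]
H [2,3]
H [2,3]
H [2,3]
F [2,1]
H [2,1]
F [2,5]
H [2,5]
F [2,3]
H [2,3]
F [4,3]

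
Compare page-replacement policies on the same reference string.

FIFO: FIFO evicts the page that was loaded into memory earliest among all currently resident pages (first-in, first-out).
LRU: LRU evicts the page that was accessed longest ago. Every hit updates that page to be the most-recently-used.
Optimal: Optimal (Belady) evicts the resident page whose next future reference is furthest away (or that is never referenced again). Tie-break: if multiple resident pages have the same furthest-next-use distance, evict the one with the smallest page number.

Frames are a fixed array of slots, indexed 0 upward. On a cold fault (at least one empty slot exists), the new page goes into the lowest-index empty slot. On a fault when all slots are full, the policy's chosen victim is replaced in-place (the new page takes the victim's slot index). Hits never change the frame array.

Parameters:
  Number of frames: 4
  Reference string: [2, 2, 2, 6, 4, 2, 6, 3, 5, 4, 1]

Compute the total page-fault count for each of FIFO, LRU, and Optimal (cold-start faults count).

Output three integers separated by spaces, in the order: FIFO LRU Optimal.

--- FIFO ---
  step 0: ref 2 -> FAULT, frames=[2,-,-,-] (faults so far: 1)
  step 1: ref 2 -> HIT, frames=[2,-,-,-] (faults so far: 1)
  step 2: ref 2 -> HIT, frames=[2,-,-,-] (faults so far: 1)
  step 3: ref 6 -> FAULT, frames=[2,6,-,-] (faults so far: 2)
  step 4: ref 4 -> FAULT, frames=[2,6,4,-] (faults so far: 3)
  step 5: ref 2 -> HIT, frames=[2,6,4,-] (faults so far: 3)
  step 6: ref 6 -> HIT, frames=[2,6,4,-] (faults so far: 3)
  step 7: ref 3 -> FAULT, frames=[2,6,4,3] (faults so far: 4)
  step 8: ref 5 -> FAULT, evict 2, frames=[5,6,4,3] (faults so far: 5)
  step 9: ref 4 -> HIT, frames=[5,6,4,3] (faults so far: 5)
  step 10: ref 1 -> FAULT, evict 6, frames=[5,1,4,3] (faults so far: 6)
  FIFO total faults: 6
--- LRU ---
  step 0: ref 2 -> FAULT, frames=[2,-,-,-] (faults so far: 1)
  step 1: ref 2 -> HIT, frames=[2,-,-,-] (faults so far: 1)
  step 2: ref 2 -> HIT, frames=[2,-,-,-] (faults so far: 1)
  step 3: ref 6 -> FAULT, frames=[2,6,-,-] (faults so far: 2)
  step 4: ref 4 -> FAULT, frames=[2,6,4,-] (faults so far: 3)
  step 5: ref 2 -> HIT, frames=[2,6,4,-] (faults so far: 3)
  step 6: ref 6 -> HIT, frames=[2,6,4,-] (faults so far: 3)
  step 7: ref 3 -> FAULT, frames=[2,6,4,3] (faults so far: 4)
  step 8: ref 5 -> FAULT, evict 4, frames=[2,6,5,3] (faults so far: 5)
  step 9: ref 4 -> FAULT, evict 2, frames=[4,6,5,3] (faults so far: 6)
  step 10: ref 1 -> FAULT, evict 6, frames=[4,1,5,3] (faults so far: 7)
  LRU total faults: 7
--- Optimal ---
  step 0: ref 2 -> FAULT, frames=[2,-,-,-] (faults so far: 1)
  step 1: ref 2 -> HIT, frames=[2,-,-,-] (faults so far: 1)
  step 2: ref 2 -> HIT, frames=[2,-,-,-] (faults so far: 1)
  step 3: ref 6 -> FAULT, frames=[2,6,-,-] (faults so far: 2)
  step 4: ref 4 -> FAULT, frames=[2,6,4,-] (faults so far: 3)
  step 5: ref 2 -> HIT, frames=[2,6,4,-] (faults so far: 3)
  step 6: ref 6 -> HIT, frames=[2,6,4,-] (faults so far: 3)
  step 7: ref 3 -> FAULT, frames=[2,6,4,3] (faults so far: 4)
  step 8: ref 5 -> FAULT, evict 2, frames=[5,6,4,3] (faults so far: 5)
  step 9: ref 4 -> HIT, frames=[5,6,4,3] (faults so far: 5)
  step 10: ref 1 -> FAULT, evict 3, frames=[5,6,4,1] (faults so far: 6)
  Optimal total faults: 6

Answer: 6 7 6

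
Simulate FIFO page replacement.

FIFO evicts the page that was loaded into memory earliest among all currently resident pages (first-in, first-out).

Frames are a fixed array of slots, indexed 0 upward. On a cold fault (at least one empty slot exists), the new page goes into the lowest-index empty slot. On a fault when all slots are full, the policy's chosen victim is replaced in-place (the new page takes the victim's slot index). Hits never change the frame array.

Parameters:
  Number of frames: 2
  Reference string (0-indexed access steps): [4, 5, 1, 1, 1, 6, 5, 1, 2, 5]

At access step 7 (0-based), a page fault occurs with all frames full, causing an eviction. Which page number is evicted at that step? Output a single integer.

Answer: 6

Derivation:
Step 0: ref 4 -> FAULT, frames=[4,-]
Step 1: ref 5 -> FAULT, frames=[4,5]
Step 2: ref 1 -> FAULT, evict 4, frames=[1,5]
Step 3: ref 1 -> HIT, frames=[1,5]
Step 4: ref 1 -> HIT, frames=[1,5]
Step 5: ref 6 -> FAULT, evict 5, frames=[1,6]
Step 6: ref 5 -> FAULT, evict 1, frames=[5,6]
Step 7: ref 1 -> FAULT, evict 6, frames=[5,1]
At step 7: evicted page 6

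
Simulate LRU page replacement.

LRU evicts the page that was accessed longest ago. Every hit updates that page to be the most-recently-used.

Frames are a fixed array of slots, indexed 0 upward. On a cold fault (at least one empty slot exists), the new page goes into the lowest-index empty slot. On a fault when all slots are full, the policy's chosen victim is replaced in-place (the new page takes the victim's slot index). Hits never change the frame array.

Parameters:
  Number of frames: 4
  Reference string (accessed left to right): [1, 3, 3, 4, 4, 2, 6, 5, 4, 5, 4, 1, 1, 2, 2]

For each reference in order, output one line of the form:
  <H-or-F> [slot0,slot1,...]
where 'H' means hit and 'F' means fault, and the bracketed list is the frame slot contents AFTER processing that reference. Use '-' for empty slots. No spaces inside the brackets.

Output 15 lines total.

F [1,-,-,-]
F [1,3,-,-]
H [1,3,-,-]
F [1,3,4,-]
H [1,3,4,-]
F [1,3,4,2]
F [6,3,4,2]
F [6,5,4,2]
H [6,5,4,2]
H [6,5,4,2]
H [6,5,4,2]
F [6,5,4,1]
H [6,5,4,1]
F [2,5,4,1]
H [2,5,4,1]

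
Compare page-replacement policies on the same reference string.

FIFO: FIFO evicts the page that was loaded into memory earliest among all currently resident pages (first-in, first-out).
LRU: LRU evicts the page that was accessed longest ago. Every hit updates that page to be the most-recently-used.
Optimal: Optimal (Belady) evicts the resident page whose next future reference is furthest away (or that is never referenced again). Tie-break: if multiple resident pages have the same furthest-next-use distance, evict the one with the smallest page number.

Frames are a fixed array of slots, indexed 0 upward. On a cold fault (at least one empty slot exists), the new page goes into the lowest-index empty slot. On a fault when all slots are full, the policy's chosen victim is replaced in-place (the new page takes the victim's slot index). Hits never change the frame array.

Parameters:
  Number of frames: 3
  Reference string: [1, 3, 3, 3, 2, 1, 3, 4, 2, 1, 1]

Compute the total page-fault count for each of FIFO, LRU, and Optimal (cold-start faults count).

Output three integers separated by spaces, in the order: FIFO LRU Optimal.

--- FIFO ---
  step 0: ref 1 -> FAULT, frames=[1,-,-] (faults so far: 1)
  step 1: ref 3 -> FAULT, frames=[1,3,-] (faults so far: 2)
  step 2: ref 3 -> HIT, frames=[1,3,-] (faults so far: 2)
  step 3: ref 3 -> HIT, frames=[1,3,-] (faults so far: 2)
  step 4: ref 2 -> FAULT, frames=[1,3,2] (faults so far: 3)
  step 5: ref 1 -> HIT, frames=[1,3,2] (faults so far: 3)
  step 6: ref 3 -> HIT, frames=[1,3,2] (faults so far: 3)
  step 7: ref 4 -> FAULT, evict 1, frames=[4,3,2] (faults so far: 4)
  step 8: ref 2 -> HIT, frames=[4,3,2] (faults so far: 4)
  step 9: ref 1 -> FAULT, evict 3, frames=[4,1,2] (faults so far: 5)
  step 10: ref 1 -> HIT, frames=[4,1,2] (faults so far: 5)
  FIFO total faults: 5
--- LRU ---
  step 0: ref 1 -> FAULT, frames=[1,-,-] (faults so far: 1)
  step 1: ref 3 -> FAULT, frames=[1,3,-] (faults so far: 2)
  step 2: ref 3 -> HIT, frames=[1,3,-] (faults so far: 2)
  step 3: ref 3 -> HIT, frames=[1,3,-] (faults so far: 2)
  step 4: ref 2 -> FAULT, frames=[1,3,2] (faults so far: 3)
  step 5: ref 1 -> HIT, frames=[1,3,2] (faults so far: 3)
  step 6: ref 3 -> HIT, frames=[1,3,2] (faults so far: 3)
  step 7: ref 4 -> FAULT, evict 2, frames=[1,3,4] (faults so far: 4)
  step 8: ref 2 -> FAULT, evict 1, frames=[2,3,4] (faults so far: 5)
  step 9: ref 1 -> FAULT, evict 3, frames=[2,1,4] (faults so far: 6)
  step 10: ref 1 -> HIT, frames=[2,1,4] (faults so far: 6)
  LRU total faults: 6
--- Optimal ---
  step 0: ref 1 -> FAULT, frames=[1,-,-] (faults so far: 1)
  step 1: ref 3 -> FAULT, frames=[1,3,-] (faults so far: 2)
  step 2: ref 3 -> HIT, frames=[1,3,-] (faults so far: 2)
  step 3: ref 3 -> HIT, frames=[1,3,-] (faults so far: 2)
  step 4: ref 2 -> FAULT, frames=[1,3,2] (faults so far: 3)
  step 5: ref 1 -> HIT, frames=[1,3,2] (faults so far: 3)
  step 6: ref 3 -> HIT, frames=[1,3,2] (faults so far: 3)
  step 7: ref 4 -> FAULT, evict 3, frames=[1,4,2] (faults so far: 4)
  step 8: ref 2 -> HIT, frames=[1,4,2] (faults so far: 4)
  step 9: ref 1 -> HIT, frames=[1,4,2] (faults so far: 4)
  step 10: ref 1 -> HIT, frames=[1,4,2] (faults so far: 4)
  Optimal total faults: 4

Answer: 5 6 4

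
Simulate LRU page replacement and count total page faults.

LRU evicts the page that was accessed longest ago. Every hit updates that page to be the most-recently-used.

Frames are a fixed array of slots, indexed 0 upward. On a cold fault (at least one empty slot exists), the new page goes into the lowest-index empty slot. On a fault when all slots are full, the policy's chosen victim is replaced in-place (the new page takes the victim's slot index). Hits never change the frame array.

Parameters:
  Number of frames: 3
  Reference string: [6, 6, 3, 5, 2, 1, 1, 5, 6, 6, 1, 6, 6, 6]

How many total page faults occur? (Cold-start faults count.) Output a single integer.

Answer: 6

Derivation:
Step 0: ref 6 → FAULT, frames=[6,-,-]
Step 1: ref 6 → HIT, frames=[6,-,-]
Step 2: ref 3 → FAULT, frames=[6,3,-]
Step 3: ref 5 → FAULT, frames=[6,3,5]
Step 4: ref 2 → FAULT (evict 6), frames=[2,3,5]
Step 5: ref 1 → FAULT (evict 3), frames=[2,1,5]
Step 6: ref 1 → HIT, frames=[2,1,5]
Step 7: ref 5 → HIT, frames=[2,1,5]
Step 8: ref 6 → FAULT (evict 2), frames=[6,1,5]
Step 9: ref 6 → HIT, frames=[6,1,5]
Step 10: ref 1 → HIT, frames=[6,1,5]
Step 11: ref 6 → HIT, frames=[6,1,5]
Step 12: ref 6 → HIT, frames=[6,1,5]
Step 13: ref 6 → HIT, frames=[6,1,5]
Total faults: 6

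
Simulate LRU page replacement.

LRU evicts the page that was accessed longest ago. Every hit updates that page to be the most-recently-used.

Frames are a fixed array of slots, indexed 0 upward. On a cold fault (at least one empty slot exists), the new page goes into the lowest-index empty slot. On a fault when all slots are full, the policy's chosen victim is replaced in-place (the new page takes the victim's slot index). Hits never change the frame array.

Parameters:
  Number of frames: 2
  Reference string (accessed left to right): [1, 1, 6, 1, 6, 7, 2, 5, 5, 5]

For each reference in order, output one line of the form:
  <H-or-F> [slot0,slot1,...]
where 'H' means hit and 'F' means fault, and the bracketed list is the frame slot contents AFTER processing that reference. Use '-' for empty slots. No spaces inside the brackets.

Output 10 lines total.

F [1,-]
H [1,-]
F [1,6]
H [1,6]
H [1,6]
F [7,6]
F [7,2]
F [5,2]
H [5,2]
H [5,2]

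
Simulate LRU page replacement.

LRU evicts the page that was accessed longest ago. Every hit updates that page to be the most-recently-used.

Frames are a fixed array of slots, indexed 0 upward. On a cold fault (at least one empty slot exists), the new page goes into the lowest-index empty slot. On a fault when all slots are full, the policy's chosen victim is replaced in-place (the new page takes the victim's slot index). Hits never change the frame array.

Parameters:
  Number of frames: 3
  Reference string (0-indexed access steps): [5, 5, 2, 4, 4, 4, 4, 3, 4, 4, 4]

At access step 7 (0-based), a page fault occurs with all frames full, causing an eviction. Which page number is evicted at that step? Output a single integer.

Answer: 5

Derivation:
Step 0: ref 5 -> FAULT, frames=[5,-,-]
Step 1: ref 5 -> HIT, frames=[5,-,-]
Step 2: ref 2 -> FAULT, frames=[5,2,-]
Step 3: ref 4 -> FAULT, frames=[5,2,4]
Step 4: ref 4 -> HIT, frames=[5,2,4]
Step 5: ref 4 -> HIT, frames=[5,2,4]
Step 6: ref 4 -> HIT, frames=[5,2,4]
Step 7: ref 3 -> FAULT, evict 5, frames=[3,2,4]
At step 7: evicted page 5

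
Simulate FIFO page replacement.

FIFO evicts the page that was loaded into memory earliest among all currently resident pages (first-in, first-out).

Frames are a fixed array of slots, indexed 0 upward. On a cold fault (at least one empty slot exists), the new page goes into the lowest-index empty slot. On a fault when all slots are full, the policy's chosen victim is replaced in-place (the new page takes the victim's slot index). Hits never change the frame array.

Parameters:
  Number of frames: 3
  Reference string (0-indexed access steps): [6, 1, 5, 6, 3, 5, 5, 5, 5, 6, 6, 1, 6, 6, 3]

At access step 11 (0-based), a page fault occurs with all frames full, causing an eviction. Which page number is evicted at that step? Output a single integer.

Answer: 5

Derivation:
Step 0: ref 6 -> FAULT, frames=[6,-,-]
Step 1: ref 1 -> FAULT, frames=[6,1,-]
Step 2: ref 5 -> FAULT, frames=[6,1,5]
Step 3: ref 6 -> HIT, frames=[6,1,5]
Step 4: ref 3 -> FAULT, evict 6, frames=[3,1,5]
Step 5: ref 5 -> HIT, frames=[3,1,5]
Step 6: ref 5 -> HIT, frames=[3,1,5]
Step 7: ref 5 -> HIT, frames=[3,1,5]
Step 8: ref 5 -> HIT, frames=[3,1,5]
Step 9: ref 6 -> FAULT, evict 1, frames=[3,6,5]
Step 10: ref 6 -> HIT, frames=[3,6,5]
Step 11: ref 1 -> FAULT, evict 5, frames=[3,6,1]
At step 11: evicted page 5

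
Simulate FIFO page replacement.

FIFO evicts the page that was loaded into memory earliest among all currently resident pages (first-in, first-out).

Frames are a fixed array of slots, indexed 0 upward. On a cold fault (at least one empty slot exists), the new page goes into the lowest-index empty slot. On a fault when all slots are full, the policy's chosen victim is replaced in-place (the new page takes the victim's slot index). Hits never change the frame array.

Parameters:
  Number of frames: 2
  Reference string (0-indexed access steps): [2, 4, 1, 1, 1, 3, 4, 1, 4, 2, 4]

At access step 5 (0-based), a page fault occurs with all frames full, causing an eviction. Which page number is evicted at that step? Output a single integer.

Step 0: ref 2 -> FAULT, frames=[2,-]
Step 1: ref 4 -> FAULT, frames=[2,4]
Step 2: ref 1 -> FAULT, evict 2, frames=[1,4]
Step 3: ref 1 -> HIT, frames=[1,4]
Step 4: ref 1 -> HIT, frames=[1,4]
Step 5: ref 3 -> FAULT, evict 4, frames=[1,3]
At step 5: evicted page 4

Answer: 4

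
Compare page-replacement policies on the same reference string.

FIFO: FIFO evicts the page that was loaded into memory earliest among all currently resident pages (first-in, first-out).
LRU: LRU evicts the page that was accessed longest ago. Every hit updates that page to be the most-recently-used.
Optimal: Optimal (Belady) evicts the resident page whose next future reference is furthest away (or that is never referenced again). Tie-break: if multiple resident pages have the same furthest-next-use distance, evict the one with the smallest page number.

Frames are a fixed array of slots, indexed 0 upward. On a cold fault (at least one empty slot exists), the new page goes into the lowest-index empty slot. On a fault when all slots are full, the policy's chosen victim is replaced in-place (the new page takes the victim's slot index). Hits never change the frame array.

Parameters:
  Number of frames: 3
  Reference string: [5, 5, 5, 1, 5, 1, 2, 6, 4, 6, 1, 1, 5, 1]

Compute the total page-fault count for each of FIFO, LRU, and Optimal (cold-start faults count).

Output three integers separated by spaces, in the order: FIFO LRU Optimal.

--- FIFO ---
  step 0: ref 5 -> FAULT, frames=[5,-,-] (faults so far: 1)
  step 1: ref 5 -> HIT, frames=[5,-,-] (faults so far: 1)
  step 2: ref 5 -> HIT, frames=[5,-,-] (faults so far: 1)
  step 3: ref 1 -> FAULT, frames=[5,1,-] (faults so far: 2)
  step 4: ref 5 -> HIT, frames=[5,1,-] (faults so far: 2)
  step 5: ref 1 -> HIT, frames=[5,1,-] (faults so far: 2)
  step 6: ref 2 -> FAULT, frames=[5,1,2] (faults so far: 3)
  step 7: ref 6 -> FAULT, evict 5, frames=[6,1,2] (faults so far: 4)
  step 8: ref 4 -> FAULT, evict 1, frames=[6,4,2] (faults so far: 5)
  step 9: ref 6 -> HIT, frames=[6,4,2] (faults so far: 5)
  step 10: ref 1 -> FAULT, evict 2, frames=[6,4,1] (faults so far: 6)
  step 11: ref 1 -> HIT, frames=[6,4,1] (faults so far: 6)
  step 12: ref 5 -> FAULT, evict 6, frames=[5,4,1] (faults so far: 7)
  step 13: ref 1 -> HIT, frames=[5,4,1] (faults so far: 7)
  FIFO total faults: 7
--- LRU ---
  step 0: ref 5 -> FAULT, frames=[5,-,-] (faults so far: 1)
  step 1: ref 5 -> HIT, frames=[5,-,-] (faults so far: 1)
  step 2: ref 5 -> HIT, frames=[5,-,-] (faults so far: 1)
  step 3: ref 1 -> FAULT, frames=[5,1,-] (faults so far: 2)
  step 4: ref 5 -> HIT, frames=[5,1,-] (faults so far: 2)
  step 5: ref 1 -> HIT, frames=[5,1,-] (faults so far: 2)
  step 6: ref 2 -> FAULT, frames=[5,1,2] (faults so far: 3)
  step 7: ref 6 -> FAULT, evict 5, frames=[6,1,2] (faults so far: 4)
  step 8: ref 4 -> FAULT, evict 1, frames=[6,4,2] (faults so far: 5)
  step 9: ref 6 -> HIT, frames=[6,4,2] (faults so far: 5)
  step 10: ref 1 -> FAULT, evict 2, frames=[6,4,1] (faults so far: 6)
  step 11: ref 1 -> HIT, frames=[6,4,1] (faults so far: 6)
  step 12: ref 5 -> FAULT, evict 4, frames=[6,5,1] (faults so far: 7)
  step 13: ref 1 -> HIT, frames=[6,5,1] (faults so far: 7)
  LRU total faults: 7
--- Optimal ---
  step 0: ref 5 -> FAULT, frames=[5,-,-] (faults so far: 1)
  step 1: ref 5 -> HIT, frames=[5,-,-] (faults so far: 1)
  step 2: ref 5 -> HIT, frames=[5,-,-] (faults so far: 1)
  step 3: ref 1 -> FAULT, frames=[5,1,-] (faults so far: 2)
  step 4: ref 5 -> HIT, frames=[5,1,-] (faults so far: 2)
  step 5: ref 1 -> HIT, frames=[5,1,-] (faults so far: 2)
  step 6: ref 2 -> FAULT, frames=[5,1,2] (faults so far: 3)
  step 7: ref 6 -> FAULT, evict 2, frames=[5,1,6] (faults so far: 4)
  step 8: ref 4 -> FAULT, evict 5, frames=[4,1,6] (faults so far: 5)
  step 9: ref 6 -> HIT, frames=[4,1,6] (faults so far: 5)
  step 10: ref 1 -> HIT, frames=[4,1,6] (faults so far: 5)
  step 11: ref 1 -> HIT, frames=[4,1,6] (faults so far: 5)
  step 12: ref 5 -> FAULT, evict 4, frames=[5,1,6] (faults so far: 6)
  step 13: ref 1 -> HIT, frames=[5,1,6] (faults so far: 6)
  Optimal total faults: 6

Answer: 7 7 6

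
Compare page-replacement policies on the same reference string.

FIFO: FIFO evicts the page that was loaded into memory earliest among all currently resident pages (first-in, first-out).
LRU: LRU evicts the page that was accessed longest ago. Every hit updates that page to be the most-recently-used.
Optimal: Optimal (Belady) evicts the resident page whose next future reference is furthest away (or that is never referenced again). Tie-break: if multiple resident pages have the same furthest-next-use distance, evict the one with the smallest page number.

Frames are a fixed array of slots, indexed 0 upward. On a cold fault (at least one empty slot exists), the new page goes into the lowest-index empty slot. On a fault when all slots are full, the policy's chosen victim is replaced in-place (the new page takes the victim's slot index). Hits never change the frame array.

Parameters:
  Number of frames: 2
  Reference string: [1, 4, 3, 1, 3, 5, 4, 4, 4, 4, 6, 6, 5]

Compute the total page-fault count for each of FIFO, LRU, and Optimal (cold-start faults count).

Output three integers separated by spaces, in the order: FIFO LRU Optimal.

Answer: 8 8 6

Derivation:
--- FIFO ---
  step 0: ref 1 -> FAULT, frames=[1,-] (faults so far: 1)
  step 1: ref 4 -> FAULT, frames=[1,4] (faults so far: 2)
  step 2: ref 3 -> FAULT, evict 1, frames=[3,4] (faults so far: 3)
  step 3: ref 1 -> FAULT, evict 4, frames=[3,1] (faults so far: 4)
  step 4: ref 3 -> HIT, frames=[3,1] (faults so far: 4)
  step 5: ref 5 -> FAULT, evict 3, frames=[5,1] (faults so far: 5)
  step 6: ref 4 -> FAULT, evict 1, frames=[5,4] (faults so far: 6)
  step 7: ref 4 -> HIT, frames=[5,4] (faults so far: 6)
  step 8: ref 4 -> HIT, frames=[5,4] (faults so far: 6)
  step 9: ref 4 -> HIT, frames=[5,4] (faults so far: 6)
  step 10: ref 6 -> FAULT, evict 5, frames=[6,4] (faults so far: 7)
  step 11: ref 6 -> HIT, frames=[6,4] (faults so far: 7)
  step 12: ref 5 -> FAULT, evict 4, frames=[6,5] (faults so far: 8)
  FIFO total faults: 8
--- LRU ---
  step 0: ref 1 -> FAULT, frames=[1,-] (faults so far: 1)
  step 1: ref 4 -> FAULT, frames=[1,4] (faults so far: 2)
  step 2: ref 3 -> FAULT, evict 1, frames=[3,4] (faults so far: 3)
  step 3: ref 1 -> FAULT, evict 4, frames=[3,1] (faults so far: 4)
  step 4: ref 3 -> HIT, frames=[3,1] (faults so far: 4)
  step 5: ref 5 -> FAULT, evict 1, frames=[3,5] (faults so far: 5)
  step 6: ref 4 -> FAULT, evict 3, frames=[4,5] (faults so far: 6)
  step 7: ref 4 -> HIT, frames=[4,5] (faults so far: 6)
  step 8: ref 4 -> HIT, frames=[4,5] (faults so far: 6)
  step 9: ref 4 -> HIT, frames=[4,5] (faults so far: 6)
  step 10: ref 6 -> FAULT, evict 5, frames=[4,6] (faults so far: 7)
  step 11: ref 6 -> HIT, frames=[4,6] (faults so far: 7)
  step 12: ref 5 -> FAULT, evict 4, frames=[5,6] (faults so far: 8)
  LRU total faults: 8
--- Optimal ---
  step 0: ref 1 -> FAULT, frames=[1,-] (faults so far: 1)
  step 1: ref 4 -> FAULT, frames=[1,4] (faults so far: 2)
  step 2: ref 3 -> FAULT, evict 4, frames=[1,3] (faults so far: 3)
  step 3: ref 1 -> HIT, frames=[1,3] (faults so far: 3)
  step 4: ref 3 -> HIT, frames=[1,3] (faults so far: 3)
  step 5: ref 5 -> FAULT, evict 1, frames=[5,3] (faults so far: 4)
  step 6: ref 4 -> FAULT, evict 3, frames=[5,4] (faults so far: 5)
  step 7: ref 4 -> HIT, frames=[5,4] (faults so far: 5)
  step 8: ref 4 -> HIT, frames=[5,4] (faults so far: 5)
  step 9: ref 4 -> HIT, frames=[5,4] (faults so far: 5)
  step 10: ref 6 -> FAULT, evict 4, frames=[5,6] (faults so far: 6)
  step 11: ref 6 -> HIT, frames=[5,6] (faults so far: 6)
  step 12: ref 5 -> HIT, frames=[5,6] (faults so far: 6)
  Optimal total faults: 6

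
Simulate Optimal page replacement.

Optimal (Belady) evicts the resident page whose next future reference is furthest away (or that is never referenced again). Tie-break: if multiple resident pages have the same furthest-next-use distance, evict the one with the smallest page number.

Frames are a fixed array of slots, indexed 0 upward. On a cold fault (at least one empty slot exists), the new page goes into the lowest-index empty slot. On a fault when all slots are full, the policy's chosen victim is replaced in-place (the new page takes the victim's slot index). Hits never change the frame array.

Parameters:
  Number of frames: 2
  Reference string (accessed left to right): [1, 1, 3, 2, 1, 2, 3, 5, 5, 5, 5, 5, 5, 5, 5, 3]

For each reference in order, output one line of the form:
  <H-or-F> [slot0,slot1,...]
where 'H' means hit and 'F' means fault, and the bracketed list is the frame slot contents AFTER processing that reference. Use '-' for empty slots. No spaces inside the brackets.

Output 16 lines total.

F [1,-]
H [1,-]
F [1,3]
F [1,2]
H [1,2]
H [1,2]
F [3,2]
F [3,5]
H [3,5]
H [3,5]
H [3,5]
H [3,5]
H [3,5]
H [3,5]
H [3,5]
H [3,5]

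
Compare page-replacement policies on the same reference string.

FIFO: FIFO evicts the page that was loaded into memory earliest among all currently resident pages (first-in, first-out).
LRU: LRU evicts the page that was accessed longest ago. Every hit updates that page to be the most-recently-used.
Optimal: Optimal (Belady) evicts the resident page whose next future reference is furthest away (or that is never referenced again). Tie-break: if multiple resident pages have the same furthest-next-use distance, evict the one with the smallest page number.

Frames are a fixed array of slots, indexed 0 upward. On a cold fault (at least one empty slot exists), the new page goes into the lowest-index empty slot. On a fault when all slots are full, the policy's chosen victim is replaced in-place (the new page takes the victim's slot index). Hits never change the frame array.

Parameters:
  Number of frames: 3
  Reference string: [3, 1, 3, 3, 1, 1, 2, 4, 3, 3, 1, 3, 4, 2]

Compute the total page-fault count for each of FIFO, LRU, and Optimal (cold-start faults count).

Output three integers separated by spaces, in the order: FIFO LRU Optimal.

--- FIFO ---
  step 0: ref 3 -> FAULT, frames=[3,-,-] (faults so far: 1)
  step 1: ref 1 -> FAULT, frames=[3,1,-] (faults so far: 2)
  step 2: ref 3 -> HIT, frames=[3,1,-] (faults so far: 2)
  step 3: ref 3 -> HIT, frames=[3,1,-] (faults so far: 2)
  step 4: ref 1 -> HIT, frames=[3,1,-] (faults so far: 2)
  step 5: ref 1 -> HIT, frames=[3,1,-] (faults so far: 2)
  step 6: ref 2 -> FAULT, frames=[3,1,2] (faults so far: 3)
  step 7: ref 4 -> FAULT, evict 3, frames=[4,1,2] (faults so far: 4)
  step 8: ref 3 -> FAULT, evict 1, frames=[4,3,2] (faults so far: 5)
  step 9: ref 3 -> HIT, frames=[4,3,2] (faults so far: 5)
  step 10: ref 1 -> FAULT, evict 2, frames=[4,3,1] (faults so far: 6)
  step 11: ref 3 -> HIT, frames=[4,3,1] (faults so far: 6)
  step 12: ref 4 -> HIT, frames=[4,3,1] (faults so far: 6)
  step 13: ref 2 -> FAULT, evict 4, frames=[2,3,1] (faults so far: 7)
  FIFO total faults: 7
--- LRU ---
  step 0: ref 3 -> FAULT, frames=[3,-,-] (faults so far: 1)
  step 1: ref 1 -> FAULT, frames=[3,1,-] (faults so far: 2)
  step 2: ref 3 -> HIT, frames=[3,1,-] (faults so far: 2)
  step 3: ref 3 -> HIT, frames=[3,1,-] (faults so far: 2)
  step 4: ref 1 -> HIT, frames=[3,1,-] (faults so far: 2)
  step 5: ref 1 -> HIT, frames=[3,1,-] (faults so far: 2)
  step 6: ref 2 -> FAULT, frames=[3,1,2] (faults so far: 3)
  step 7: ref 4 -> FAULT, evict 3, frames=[4,1,2] (faults so far: 4)
  step 8: ref 3 -> FAULT, evict 1, frames=[4,3,2] (faults so far: 5)
  step 9: ref 3 -> HIT, frames=[4,3,2] (faults so far: 5)
  step 10: ref 1 -> FAULT, evict 2, frames=[4,3,1] (faults so far: 6)
  step 11: ref 3 -> HIT, frames=[4,3,1] (faults so far: 6)
  step 12: ref 4 -> HIT, frames=[4,3,1] (faults so far: 6)
  step 13: ref 2 -> FAULT, evict 1, frames=[4,3,2] (faults so far: 7)
  LRU total faults: 7
--- Optimal ---
  step 0: ref 3 -> FAULT, frames=[3,-,-] (faults so far: 1)
  step 1: ref 1 -> FAULT, frames=[3,1,-] (faults so far: 2)
  step 2: ref 3 -> HIT, frames=[3,1,-] (faults so far: 2)
  step 3: ref 3 -> HIT, frames=[3,1,-] (faults so far: 2)
  step 4: ref 1 -> HIT, frames=[3,1,-] (faults so far: 2)
  step 5: ref 1 -> HIT, frames=[3,1,-] (faults so far: 2)
  step 6: ref 2 -> FAULT, frames=[3,1,2] (faults so far: 3)
  step 7: ref 4 -> FAULT, evict 2, frames=[3,1,4] (faults so far: 4)
  step 8: ref 3 -> HIT, frames=[3,1,4] (faults so far: 4)
  step 9: ref 3 -> HIT, frames=[3,1,4] (faults so far: 4)
  step 10: ref 1 -> HIT, frames=[3,1,4] (faults so far: 4)
  step 11: ref 3 -> HIT, frames=[3,1,4] (faults so far: 4)
  step 12: ref 4 -> HIT, frames=[3,1,4] (faults so far: 4)
  step 13: ref 2 -> FAULT, evict 1, frames=[3,2,4] (faults so far: 5)
  Optimal total faults: 5

Answer: 7 7 5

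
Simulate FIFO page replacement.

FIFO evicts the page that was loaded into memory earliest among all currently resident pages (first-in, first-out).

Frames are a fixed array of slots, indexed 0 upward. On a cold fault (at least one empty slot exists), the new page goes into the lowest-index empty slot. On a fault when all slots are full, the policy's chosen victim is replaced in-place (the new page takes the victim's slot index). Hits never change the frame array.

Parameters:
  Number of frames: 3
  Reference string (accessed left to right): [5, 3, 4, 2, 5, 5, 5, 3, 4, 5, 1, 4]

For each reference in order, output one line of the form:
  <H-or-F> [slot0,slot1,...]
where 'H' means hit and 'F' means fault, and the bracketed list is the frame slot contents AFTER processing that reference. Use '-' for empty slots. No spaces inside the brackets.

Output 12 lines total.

F [5,-,-]
F [5,3,-]
F [5,3,4]
F [2,3,4]
F [2,5,4]
H [2,5,4]
H [2,5,4]
F [2,5,3]
F [4,5,3]
H [4,5,3]
F [4,1,3]
H [4,1,3]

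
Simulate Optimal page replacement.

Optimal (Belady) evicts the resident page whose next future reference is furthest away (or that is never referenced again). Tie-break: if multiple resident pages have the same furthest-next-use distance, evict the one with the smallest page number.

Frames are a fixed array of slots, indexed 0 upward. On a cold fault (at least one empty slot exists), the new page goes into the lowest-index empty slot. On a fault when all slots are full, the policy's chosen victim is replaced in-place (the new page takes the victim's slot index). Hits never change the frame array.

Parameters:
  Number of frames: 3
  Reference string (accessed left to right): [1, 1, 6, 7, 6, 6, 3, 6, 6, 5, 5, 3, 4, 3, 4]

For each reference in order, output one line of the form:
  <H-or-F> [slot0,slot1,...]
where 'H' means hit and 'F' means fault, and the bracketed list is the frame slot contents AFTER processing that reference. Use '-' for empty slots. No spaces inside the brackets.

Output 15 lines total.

F [1,-,-]
H [1,-,-]
F [1,6,-]
F [1,6,7]
H [1,6,7]
H [1,6,7]
F [3,6,7]
H [3,6,7]
H [3,6,7]
F [3,5,7]
H [3,5,7]
H [3,5,7]
F [3,4,7]
H [3,4,7]
H [3,4,7]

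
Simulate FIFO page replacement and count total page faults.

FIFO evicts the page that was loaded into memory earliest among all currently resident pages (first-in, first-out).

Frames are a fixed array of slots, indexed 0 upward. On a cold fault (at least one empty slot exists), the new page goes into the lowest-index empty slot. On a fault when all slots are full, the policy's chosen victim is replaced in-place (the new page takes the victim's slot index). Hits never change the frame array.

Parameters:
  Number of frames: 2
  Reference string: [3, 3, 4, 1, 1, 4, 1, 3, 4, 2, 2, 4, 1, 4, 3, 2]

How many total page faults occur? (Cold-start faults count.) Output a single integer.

Step 0: ref 3 → FAULT, frames=[3,-]
Step 1: ref 3 → HIT, frames=[3,-]
Step 2: ref 4 → FAULT, frames=[3,4]
Step 3: ref 1 → FAULT (evict 3), frames=[1,4]
Step 4: ref 1 → HIT, frames=[1,4]
Step 5: ref 4 → HIT, frames=[1,4]
Step 6: ref 1 → HIT, frames=[1,4]
Step 7: ref 3 → FAULT (evict 4), frames=[1,3]
Step 8: ref 4 → FAULT (evict 1), frames=[4,3]
Step 9: ref 2 → FAULT (evict 3), frames=[4,2]
Step 10: ref 2 → HIT, frames=[4,2]
Step 11: ref 4 → HIT, frames=[4,2]
Step 12: ref 1 → FAULT (evict 4), frames=[1,2]
Step 13: ref 4 → FAULT (evict 2), frames=[1,4]
Step 14: ref 3 → FAULT (evict 1), frames=[3,4]
Step 15: ref 2 → FAULT (evict 4), frames=[3,2]
Total faults: 10

Answer: 10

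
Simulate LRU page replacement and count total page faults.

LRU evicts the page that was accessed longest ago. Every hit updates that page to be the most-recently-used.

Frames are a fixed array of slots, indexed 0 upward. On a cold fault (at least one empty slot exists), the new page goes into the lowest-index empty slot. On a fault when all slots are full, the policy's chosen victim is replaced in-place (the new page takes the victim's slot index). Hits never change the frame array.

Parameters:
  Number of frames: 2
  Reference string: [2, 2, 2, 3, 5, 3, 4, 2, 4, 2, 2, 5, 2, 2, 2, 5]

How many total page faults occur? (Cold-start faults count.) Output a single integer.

Step 0: ref 2 → FAULT, frames=[2,-]
Step 1: ref 2 → HIT, frames=[2,-]
Step 2: ref 2 → HIT, frames=[2,-]
Step 3: ref 3 → FAULT, frames=[2,3]
Step 4: ref 5 → FAULT (evict 2), frames=[5,3]
Step 5: ref 3 → HIT, frames=[5,3]
Step 6: ref 4 → FAULT (evict 5), frames=[4,3]
Step 7: ref 2 → FAULT (evict 3), frames=[4,2]
Step 8: ref 4 → HIT, frames=[4,2]
Step 9: ref 2 → HIT, frames=[4,2]
Step 10: ref 2 → HIT, frames=[4,2]
Step 11: ref 5 → FAULT (evict 4), frames=[5,2]
Step 12: ref 2 → HIT, frames=[5,2]
Step 13: ref 2 → HIT, frames=[5,2]
Step 14: ref 2 → HIT, frames=[5,2]
Step 15: ref 5 → HIT, frames=[5,2]
Total faults: 6

Answer: 6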